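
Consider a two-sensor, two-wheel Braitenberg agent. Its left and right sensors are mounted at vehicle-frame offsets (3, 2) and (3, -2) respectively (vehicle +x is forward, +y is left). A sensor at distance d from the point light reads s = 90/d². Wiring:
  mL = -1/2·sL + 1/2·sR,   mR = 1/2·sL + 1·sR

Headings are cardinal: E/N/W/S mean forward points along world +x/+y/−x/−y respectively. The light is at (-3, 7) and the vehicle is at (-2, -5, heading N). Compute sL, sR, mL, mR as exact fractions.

left sensor world pos  = (-4, -2); dL² = 82
right sensor world pos = (0, -2); dR² = 90
sL = 90/82 = 45/41
sR = 90/90 = 1
mL = -1/2·sL + 1/2·sR = -2/41
mR = 1/2·sL + 1·sR = 127/82

45/41 1 -2/41 127/82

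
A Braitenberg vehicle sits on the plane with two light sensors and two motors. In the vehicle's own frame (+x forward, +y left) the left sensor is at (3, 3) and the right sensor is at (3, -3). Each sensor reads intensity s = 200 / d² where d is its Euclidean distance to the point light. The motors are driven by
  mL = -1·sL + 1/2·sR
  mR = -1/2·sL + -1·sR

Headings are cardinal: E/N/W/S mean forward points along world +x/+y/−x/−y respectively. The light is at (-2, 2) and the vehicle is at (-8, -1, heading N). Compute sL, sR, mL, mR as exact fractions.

200/81 200/9 700/81 -1900/81

left sensor world pos  = (-11, 2); dL² = 81
right sensor world pos = (-5, 2); dR² = 9
sL = 200/81 = 200/81
sR = 200/9 = 200/9
mL = -1·sL + 1/2·sR = 700/81
mR = -1/2·sL + -1·sR = -1900/81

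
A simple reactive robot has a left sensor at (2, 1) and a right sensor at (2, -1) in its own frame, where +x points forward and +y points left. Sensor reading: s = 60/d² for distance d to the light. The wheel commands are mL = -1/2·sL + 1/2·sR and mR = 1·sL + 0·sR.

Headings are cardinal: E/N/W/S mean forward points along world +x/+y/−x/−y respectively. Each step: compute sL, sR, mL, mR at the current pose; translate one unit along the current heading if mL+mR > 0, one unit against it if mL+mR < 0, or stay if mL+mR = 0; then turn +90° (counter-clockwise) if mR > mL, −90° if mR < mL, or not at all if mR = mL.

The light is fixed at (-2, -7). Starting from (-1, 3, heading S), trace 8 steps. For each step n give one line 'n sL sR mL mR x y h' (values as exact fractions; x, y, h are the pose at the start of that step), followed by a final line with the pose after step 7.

0 15/17 15/16 15/544 15/17 -1 3 S
1 60/109 60/73 1080/7957 60/109 -1 2 E
2 30/61 6/13 -12/793 30/61 0 2 N
3 20/27 60/121 -400/3267 20/27 0 3 W
4 15/17 15/16 15/544 15/17 -1 3 S
5 60/109 60/73 1080/7957 60/109 -1 2 E
6 30/61 6/13 -12/793 30/61 0 2 N
7 20/27 60/121 -400/3267 20/27 0 3 W
final -1 3 S

n=0: pose=(-1,3,S); sL=15/17, sR=15/16; mL=15/544, mR=15/17; mL+mR=495/544 → advance +1; mR−mL=465/544 → turn +1·90°
n=1: pose=(-1,2,E); sL=60/109, sR=60/73; mL=1080/7957, mR=60/109; mL+mR=5460/7957 → advance +1; mR−mL=3300/7957 → turn +1·90°
n=2: pose=(0,2,N); sL=30/61, sR=6/13; mL=-12/793, mR=30/61; mL+mR=378/793 → advance +1; mR−mL=402/793 → turn +1·90°
n=3: pose=(0,3,W); sL=20/27, sR=60/121; mL=-400/3267, mR=20/27; mL+mR=2020/3267 → advance +1; mR−mL=940/1089 → turn +1·90°
n=4: pose=(-1,3,S); sL=15/17, sR=15/16; mL=15/544, mR=15/17; mL+mR=495/544 → advance +1; mR−mL=465/544 → turn +1·90°
n=5: pose=(-1,2,E); sL=60/109, sR=60/73; mL=1080/7957, mR=60/109; mL+mR=5460/7957 → advance +1; mR−mL=3300/7957 → turn +1·90°
n=6: pose=(0,2,N); sL=30/61, sR=6/13; mL=-12/793, mR=30/61; mL+mR=378/793 → advance +1; mR−mL=402/793 → turn +1·90°
n=7: pose=(0,3,W); sL=20/27, sR=60/121; mL=-400/3267, mR=20/27; mL+mR=2020/3267 → advance +1; mR−mL=940/1089 → turn +1·90°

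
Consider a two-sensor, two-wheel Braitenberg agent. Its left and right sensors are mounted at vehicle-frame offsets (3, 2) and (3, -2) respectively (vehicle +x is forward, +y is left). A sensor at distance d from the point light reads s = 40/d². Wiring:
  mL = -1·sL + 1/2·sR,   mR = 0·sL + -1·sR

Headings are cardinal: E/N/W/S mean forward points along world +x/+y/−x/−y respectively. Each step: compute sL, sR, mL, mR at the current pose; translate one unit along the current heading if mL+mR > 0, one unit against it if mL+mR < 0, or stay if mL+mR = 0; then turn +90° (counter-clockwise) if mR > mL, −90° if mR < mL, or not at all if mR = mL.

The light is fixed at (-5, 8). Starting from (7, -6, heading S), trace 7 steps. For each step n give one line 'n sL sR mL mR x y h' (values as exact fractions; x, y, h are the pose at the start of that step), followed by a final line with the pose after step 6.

0 8/97 40/389 -1172/37733 -40/389 7 -6 S
1 20/153 20/101 -490/15453 -20/101 7 -5 W
2 40/221 8/65 -132/1105 -8/65 8 -5 N
3 1/10 5/64 -39/640 -5/64 8 -6 E
4 8/97 40/389 -1172/37733 -40/389 7 -6 S
5 20/153 20/101 -490/15453 -20/101 7 -5 W
6 40/221 8/65 -132/1105 -8/65 8 -5 N
final 8 -6 E

n=0: pose=(7,-6,S); sL=8/97, sR=40/389; mL=-1172/37733, mR=-40/389; mL+mR=-5052/37733 → advance -1; mR−mL=-2708/37733 → turn -1·90°
n=1: pose=(7,-5,W); sL=20/153, sR=20/101; mL=-490/15453, mR=-20/101; mL+mR=-3550/15453 → advance -1; mR−mL=-2570/15453 → turn -1·90°
n=2: pose=(8,-5,N); sL=40/221, sR=8/65; mL=-132/1105, mR=-8/65; mL+mR=-268/1105 → advance -1; mR−mL=-4/1105 → turn -1·90°
n=3: pose=(8,-6,E); sL=1/10, sR=5/64; mL=-39/640, mR=-5/64; mL+mR=-89/640 → advance -1; mR−mL=-11/640 → turn -1·90°
n=4: pose=(7,-6,S); sL=8/97, sR=40/389; mL=-1172/37733, mR=-40/389; mL+mR=-5052/37733 → advance -1; mR−mL=-2708/37733 → turn -1·90°
n=5: pose=(7,-5,W); sL=20/153, sR=20/101; mL=-490/15453, mR=-20/101; mL+mR=-3550/15453 → advance -1; mR−mL=-2570/15453 → turn -1·90°
n=6: pose=(8,-5,N); sL=40/221, sR=8/65; mL=-132/1105, mR=-8/65; mL+mR=-268/1105 → advance -1; mR−mL=-4/1105 → turn -1·90°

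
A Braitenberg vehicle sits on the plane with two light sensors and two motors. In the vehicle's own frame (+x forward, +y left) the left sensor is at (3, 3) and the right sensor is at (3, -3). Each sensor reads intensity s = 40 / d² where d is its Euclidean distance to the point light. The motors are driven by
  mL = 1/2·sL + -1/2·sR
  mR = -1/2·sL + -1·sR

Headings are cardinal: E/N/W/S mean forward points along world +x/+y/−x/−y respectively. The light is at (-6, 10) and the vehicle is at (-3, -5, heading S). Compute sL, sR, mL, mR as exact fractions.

left sensor world pos  = (0, -8); dL² = 360
right sensor world pos = (-6, -8); dR² = 324
sL = 40/360 = 1/9
sR = 40/324 = 10/81
mL = 1/2·sL + -1/2·sR = -1/162
mR = -1/2·sL + -1·sR = -29/162

1/9 10/81 -1/162 -29/162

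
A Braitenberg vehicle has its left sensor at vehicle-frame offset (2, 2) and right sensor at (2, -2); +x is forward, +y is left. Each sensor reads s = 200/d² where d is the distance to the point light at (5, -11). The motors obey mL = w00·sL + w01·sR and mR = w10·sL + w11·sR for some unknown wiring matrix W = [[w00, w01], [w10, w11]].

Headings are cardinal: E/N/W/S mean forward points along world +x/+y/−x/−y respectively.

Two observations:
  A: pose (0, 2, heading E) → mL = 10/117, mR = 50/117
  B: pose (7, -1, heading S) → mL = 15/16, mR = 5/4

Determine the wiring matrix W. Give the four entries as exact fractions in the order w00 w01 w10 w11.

1 -1/2 1/2 0

obs A: pose=(0,2,E) → sL=100/117, sR=20/13, mL=10/117, mR=50/117
obs B: pose=(7,-1,S) → sL=5/2, sR=25/8, mL=15/16, mR=5/4
sensor matrix S = [[100/117, 20/13], [5/2, 25/8]]; det S = -275/234
solve [mL_A; mL_B] = S·[w00; w01] and [mR_A; mR_B] = S·[w10; w11]:
  w00 = 1, w01 = -1/2, w10 = 1/2, w11 = 0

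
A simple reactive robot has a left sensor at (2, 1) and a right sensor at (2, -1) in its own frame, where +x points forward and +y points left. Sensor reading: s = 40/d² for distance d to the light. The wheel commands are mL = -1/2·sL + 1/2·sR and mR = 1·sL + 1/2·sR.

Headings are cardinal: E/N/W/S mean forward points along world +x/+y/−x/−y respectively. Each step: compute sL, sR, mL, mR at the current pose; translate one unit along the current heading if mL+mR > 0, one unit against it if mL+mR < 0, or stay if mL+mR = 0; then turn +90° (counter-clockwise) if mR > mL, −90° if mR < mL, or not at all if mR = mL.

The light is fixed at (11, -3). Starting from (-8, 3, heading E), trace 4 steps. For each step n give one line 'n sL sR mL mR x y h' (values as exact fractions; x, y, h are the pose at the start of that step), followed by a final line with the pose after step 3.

0 20/169 20/157 120/26533 4830/26533 -8 3 E
1 8/85 40/353 288/30005 4524/30005 -7 3 N
2 10/109 5/58 -35/12644 1705/12644 -7 4 W
3 40/349 8/85 -304/29665 4796/29665 -8 4 S
final -8 3 E

n=0: pose=(-8,3,E); sL=20/169, sR=20/157; mL=120/26533, mR=4830/26533; mL+mR=4950/26533 → advance +1; mR−mL=30/169 → turn +1·90°
n=1: pose=(-7,3,N); sL=8/85, sR=40/353; mL=288/30005, mR=4524/30005; mL+mR=4812/30005 → advance +1; mR−mL=12/85 → turn +1·90°
n=2: pose=(-7,4,W); sL=10/109, sR=5/58; mL=-35/12644, mR=1705/12644; mL+mR=835/6322 → advance +1; mR−mL=15/109 → turn +1·90°
n=3: pose=(-8,4,S); sL=40/349, sR=8/85; mL=-304/29665, mR=4796/29665; mL+mR=4492/29665 → advance +1; mR−mL=60/349 → turn +1·90°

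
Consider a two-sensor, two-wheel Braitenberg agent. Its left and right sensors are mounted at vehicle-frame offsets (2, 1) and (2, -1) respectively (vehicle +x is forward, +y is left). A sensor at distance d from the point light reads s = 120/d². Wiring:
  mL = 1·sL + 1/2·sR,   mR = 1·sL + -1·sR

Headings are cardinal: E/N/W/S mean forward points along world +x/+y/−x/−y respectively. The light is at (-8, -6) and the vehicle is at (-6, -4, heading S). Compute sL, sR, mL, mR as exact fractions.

left sensor world pos  = (-5, -6); dL² = 9
right sensor world pos = (-7, -6); dR² = 1
sL = 120/9 = 40/3
sR = 120/1 = 120
mL = 1·sL + 1/2·sR = 220/3
mR = 1·sL + -1·sR = -320/3

40/3 120 220/3 -320/3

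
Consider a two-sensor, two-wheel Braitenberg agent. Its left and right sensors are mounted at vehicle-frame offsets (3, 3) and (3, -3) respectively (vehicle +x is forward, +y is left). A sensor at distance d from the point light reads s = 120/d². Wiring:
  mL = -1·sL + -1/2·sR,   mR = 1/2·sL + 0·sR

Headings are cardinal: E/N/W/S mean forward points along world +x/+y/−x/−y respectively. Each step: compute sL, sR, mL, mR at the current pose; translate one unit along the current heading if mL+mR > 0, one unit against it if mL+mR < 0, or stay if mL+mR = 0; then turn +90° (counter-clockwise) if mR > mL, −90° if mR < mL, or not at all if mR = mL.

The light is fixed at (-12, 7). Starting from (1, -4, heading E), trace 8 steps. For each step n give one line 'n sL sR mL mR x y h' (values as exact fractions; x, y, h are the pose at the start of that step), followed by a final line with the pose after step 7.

n=0: pose=(1,-4,E); sL=3/8, sR=30/113; mL=-459/904, mR=3/16; mL+mR=-579/1808 → advance -1; mR−mL=1257/1808 → turn +1·90°
n=1: pose=(0,-4,N); sL=24/29, sR=120/289; mL=-8676/8381, mR=12/29; mL+mR=-5208/8381 → advance -1; mR−mL=12144/8381 → turn +1·90°
n=2: pose=(0,-5,W); sL=20/51, sR=20/27; mL=-350/459, mR=10/51; mL+mR=-260/459 → advance -1; mR−mL=440/459 → turn +1·90°
n=3: pose=(1,-5,S); sL=120/481, sR=24/65; mL=-1044/2405, mR=60/481; mL+mR=-744/2405 → advance -1; mR−mL=1344/2405 → turn +1·90°
n=4: pose=(1,-4,E); sL=3/8, sR=30/113; mL=-459/904, mR=3/16; mL+mR=-579/1808 → advance -1; mR−mL=1257/1808 → turn +1·90°
n=5: pose=(0,-4,N); sL=24/29, sR=120/289; mL=-8676/8381, mR=12/29; mL+mR=-5208/8381 → advance -1; mR−mL=12144/8381 → turn +1·90°
n=6: pose=(0,-5,W); sL=20/51, sR=20/27; mL=-350/459, mR=10/51; mL+mR=-260/459 → advance -1; mR−mL=440/459 → turn +1·90°
n=7: pose=(1,-5,S); sL=120/481, sR=24/65; mL=-1044/2405, mR=60/481; mL+mR=-744/2405 → advance -1; mR−mL=1344/2405 → turn +1·90°

0 3/8 30/113 -459/904 3/16 1 -4 E
1 24/29 120/289 -8676/8381 12/29 0 -4 N
2 20/51 20/27 -350/459 10/51 0 -5 W
3 120/481 24/65 -1044/2405 60/481 1 -5 S
4 3/8 30/113 -459/904 3/16 1 -4 E
5 24/29 120/289 -8676/8381 12/29 0 -4 N
6 20/51 20/27 -350/459 10/51 0 -5 W
7 120/481 24/65 -1044/2405 60/481 1 -5 S
final 1 -4 E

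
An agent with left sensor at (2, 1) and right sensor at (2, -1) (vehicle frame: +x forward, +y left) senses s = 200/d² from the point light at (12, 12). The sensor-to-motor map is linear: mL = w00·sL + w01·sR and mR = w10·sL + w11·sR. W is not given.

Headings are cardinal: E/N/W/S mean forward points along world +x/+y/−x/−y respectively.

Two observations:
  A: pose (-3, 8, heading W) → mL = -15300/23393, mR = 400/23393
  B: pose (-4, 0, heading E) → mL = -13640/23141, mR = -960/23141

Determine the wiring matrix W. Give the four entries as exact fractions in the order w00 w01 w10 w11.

-1/2 -1/2 -1/2 1/2

obs A: pose=(-3,8,W) → sL=100/157, sR=100/149, mL=-15300/23393, mR=400/23393
obs B: pose=(-4,0,E) → sL=200/317, sR=40/73, mL=-13640/23141, mR=-960/23141
sensor matrix S = [[100/157, 100/149], [200/317, 40/73]]; det S = -40288000/541337413
solve [mL_A; mL_B] = S·[w00; w01] and [mR_A; mR_B] = S·[w10; w11]:
  w00 = -1/2, w01 = -1/2, w10 = -1/2, w11 = 1/2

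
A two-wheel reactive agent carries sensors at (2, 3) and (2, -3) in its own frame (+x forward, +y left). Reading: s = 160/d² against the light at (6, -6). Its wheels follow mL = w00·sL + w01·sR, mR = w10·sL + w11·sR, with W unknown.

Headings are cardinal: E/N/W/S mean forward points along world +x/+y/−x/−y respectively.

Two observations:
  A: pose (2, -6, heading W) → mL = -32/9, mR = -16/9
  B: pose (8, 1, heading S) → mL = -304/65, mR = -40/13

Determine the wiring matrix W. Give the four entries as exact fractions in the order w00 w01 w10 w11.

obs A: pose=(2,-6,W) → sL=32/9, sR=32/9, mL=-32/9, mR=-16/9
obs B: pose=(8,1,S) → sL=16/5, sR=80/13, mL=-304/65, mR=-40/13
sensor matrix S = [[32/9, 32/9], [16/5, 80/13]]; det S = 2048/195
solve [mL_A; mL_B] = S·[w00; w01] and [mR_A; mR_B] = S·[w10; w11]:
  w00 = -1/2, w01 = -1/2, w10 = 0, w11 = -1/2

-1/2 -1/2 0 -1/2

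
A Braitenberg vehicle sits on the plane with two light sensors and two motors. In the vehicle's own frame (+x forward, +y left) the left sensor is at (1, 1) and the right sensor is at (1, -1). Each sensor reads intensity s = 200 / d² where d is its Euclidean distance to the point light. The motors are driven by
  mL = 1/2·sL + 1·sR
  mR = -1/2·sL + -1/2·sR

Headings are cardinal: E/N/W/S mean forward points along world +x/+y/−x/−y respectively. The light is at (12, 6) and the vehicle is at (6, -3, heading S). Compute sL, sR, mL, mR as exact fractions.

8/5 200/149 1596/745 -1096/745

left sensor world pos  = (7, -4); dL² = 125
right sensor world pos = (5, -4); dR² = 149
sL = 200/125 = 8/5
sR = 200/149 = 200/149
mL = 1/2·sL + 1·sR = 1596/745
mR = -1/2·sL + -1/2·sR = -1096/745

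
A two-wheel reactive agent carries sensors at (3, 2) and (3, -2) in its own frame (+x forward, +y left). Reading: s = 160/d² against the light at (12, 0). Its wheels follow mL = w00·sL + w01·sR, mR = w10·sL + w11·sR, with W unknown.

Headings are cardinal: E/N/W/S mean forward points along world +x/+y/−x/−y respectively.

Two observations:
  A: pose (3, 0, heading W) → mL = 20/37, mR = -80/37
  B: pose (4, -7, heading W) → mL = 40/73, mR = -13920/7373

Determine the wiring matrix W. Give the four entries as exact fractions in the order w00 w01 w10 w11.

0 1/2 -1 -1

obs A: pose=(3,0,W) → sL=40/37, sR=40/37, mL=20/37, mR=-80/37
obs B: pose=(4,-7,W) → sL=80/101, sR=80/73, mL=40/73, mR=-13920/7373
sensor matrix S = [[40/37, 40/37], [80/101, 80/73]]; det S = 89600/272801
solve [mL_A; mL_B] = S·[w00; w01] and [mR_A; mR_B] = S·[w10; w11]:
  w00 = 0, w01 = 1/2, w10 = -1, w11 = -1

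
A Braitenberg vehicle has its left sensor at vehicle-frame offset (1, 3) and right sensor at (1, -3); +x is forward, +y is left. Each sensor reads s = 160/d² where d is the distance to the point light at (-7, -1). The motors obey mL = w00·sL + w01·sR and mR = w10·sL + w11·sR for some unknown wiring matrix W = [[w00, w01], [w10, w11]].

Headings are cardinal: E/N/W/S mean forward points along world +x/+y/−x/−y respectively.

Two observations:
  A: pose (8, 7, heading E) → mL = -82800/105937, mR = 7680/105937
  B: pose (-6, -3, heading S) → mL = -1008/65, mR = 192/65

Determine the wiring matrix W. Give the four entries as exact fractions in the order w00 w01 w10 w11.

obs A: pose=(8,7,E) → sL=160/377, sR=160/281, mL=-82800/105937, mR=7680/105937
obs B: pose=(-6,-3,S) → sL=32/5, sR=160/13, mL=-1008/65, mR=192/65
sensor matrix S = [[160/377, 160/281], [32/5, 160/13]]; det S = 2174976/1377181
solve [mL_A; mL_B] = S·[w00; w01] and [mR_A; mR_B] = S·[w10; w11]:
  w00 = -1/2, w01 = -1, w10 = -1/2, w11 = 1/2

-1/2 -1 -1/2 1/2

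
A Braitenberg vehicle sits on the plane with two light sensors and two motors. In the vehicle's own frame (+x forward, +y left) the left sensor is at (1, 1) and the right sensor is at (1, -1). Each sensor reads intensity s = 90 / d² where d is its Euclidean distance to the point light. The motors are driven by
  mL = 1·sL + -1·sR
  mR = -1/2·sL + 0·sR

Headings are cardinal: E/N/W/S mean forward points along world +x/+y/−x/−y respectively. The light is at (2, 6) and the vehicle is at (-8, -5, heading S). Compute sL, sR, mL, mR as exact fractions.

2/5 18/53 16/265 -1/5

left sensor world pos  = (-7, -6); dL² = 225
right sensor world pos = (-9, -6); dR² = 265
sL = 90/225 = 2/5
sR = 90/265 = 18/53
mL = 1·sL + -1·sR = 16/265
mR = -1/2·sL + 0·sR = -1/5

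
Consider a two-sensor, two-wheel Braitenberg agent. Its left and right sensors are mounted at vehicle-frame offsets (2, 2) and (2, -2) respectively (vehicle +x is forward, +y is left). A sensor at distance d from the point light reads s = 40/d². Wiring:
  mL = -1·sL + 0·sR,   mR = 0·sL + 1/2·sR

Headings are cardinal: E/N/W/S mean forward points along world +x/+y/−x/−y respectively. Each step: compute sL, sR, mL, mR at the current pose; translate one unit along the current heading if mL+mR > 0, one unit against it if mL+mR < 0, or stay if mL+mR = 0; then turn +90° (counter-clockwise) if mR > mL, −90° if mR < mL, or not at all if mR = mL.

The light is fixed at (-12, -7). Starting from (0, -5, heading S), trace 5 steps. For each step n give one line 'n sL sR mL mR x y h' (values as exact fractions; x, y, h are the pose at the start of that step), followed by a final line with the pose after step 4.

n=0: pose=(0,-5,S); sL=10/49, sR=2/5; mL=-10/49, mR=1/5; mL+mR=-1/245 → advance -1; mR−mL=99/245 → turn +1·90°
n=1: pose=(0,-4,E); sL=40/221, sR=40/197; mL=-40/221, mR=20/197; mL+mR=-3460/43537 → advance -1; mR−mL=12300/43537 → turn +1·90°
n=2: pose=(-1,-4,N); sL=20/53, sR=20/97; mL=-20/53, mR=10/97; mL+mR=-1410/5141 → advance -1; mR−mL=2470/5141 → turn +1·90°
n=3: pose=(-1,-5,W); sL=40/81, sR=40/97; mL=-40/81, mR=20/97; mL+mR=-2260/7857 → advance -1; mR−mL=5500/7857 → turn +1·90°
n=4: pose=(0,-5,S); sL=10/49, sR=2/5; mL=-10/49, mR=1/5; mL+mR=-1/245 → advance -1; mR−mL=99/245 → turn +1·90°

0 10/49 2/5 -10/49 1/5 0 -5 S
1 40/221 40/197 -40/221 20/197 0 -4 E
2 20/53 20/97 -20/53 10/97 -1 -4 N
3 40/81 40/97 -40/81 20/97 -1 -5 W
4 10/49 2/5 -10/49 1/5 0 -5 S
final 0 -4 E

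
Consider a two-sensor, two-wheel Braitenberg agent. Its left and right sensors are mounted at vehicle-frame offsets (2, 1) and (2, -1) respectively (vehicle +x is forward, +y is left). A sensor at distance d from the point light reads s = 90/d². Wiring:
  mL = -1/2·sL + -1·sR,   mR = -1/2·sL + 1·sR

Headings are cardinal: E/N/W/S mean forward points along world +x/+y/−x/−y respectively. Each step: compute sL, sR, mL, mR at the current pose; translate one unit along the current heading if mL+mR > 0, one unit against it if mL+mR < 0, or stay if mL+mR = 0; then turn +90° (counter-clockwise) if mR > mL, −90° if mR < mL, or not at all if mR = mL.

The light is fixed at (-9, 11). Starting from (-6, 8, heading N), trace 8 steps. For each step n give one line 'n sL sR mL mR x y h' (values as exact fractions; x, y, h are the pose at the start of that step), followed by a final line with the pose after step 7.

n=0: pose=(-6,8,N); sL=18, sR=90/17; mL=-243/17, mR=-63/17; mL+mR=-18 → advance -1; mR−mL=180/17 → turn +1·90°
n=1: pose=(-6,7,W); sL=45/13, sR=9; mL=-279/26, mR=189/26; mL+mR=-45/13 → advance -1; mR−mL=18 → turn +1·90°
n=2: pose=(-5,7,S); sL=90/61, sR=2; mL=-167/61, mR=77/61; mL+mR=-90/61 → advance -1; mR−mL=4 → turn +1·90°
n=3: pose=(-5,8,E); sL=9/4, sR=45/26; mL=-297/104, mR=63/104; mL+mR=-9/4 → advance -1; mR−mL=45/13 → turn +1·90°
n=4: pose=(-6,8,N); sL=18, sR=90/17; mL=-243/17, mR=-63/17; mL+mR=-18 → advance -1; mR−mL=180/17 → turn +1·90°
n=5: pose=(-6,7,W); sL=45/13, sR=9; mL=-279/26, mR=189/26; mL+mR=-45/13 → advance -1; mR−mL=18 → turn +1·90°
n=6: pose=(-5,7,S); sL=90/61, sR=2; mL=-167/61, mR=77/61; mL+mR=-90/61 → advance -1; mR−mL=4 → turn +1·90°
n=7: pose=(-5,8,E); sL=9/4, sR=45/26; mL=-297/104, mR=63/104; mL+mR=-9/4 → advance -1; mR−mL=45/13 → turn +1·90°

0 18 90/17 -243/17 -63/17 -6 8 N
1 45/13 9 -279/26 189/26 -6 7 W
2 90/61 2 -167/61 77/61 -5 7 S
3 9/4 45/26 -297/104 63/104 -5 8 E
4 18 90/17 -243/17 -63/17 -6 8 N
5 45/13 9 -279/26 189/26 -6 7 W
6 90/61 2 -167/61 77/61 -5 7 S
7 9/4 45/26 -297/104 63/104 -5 8 E
final -6 8 N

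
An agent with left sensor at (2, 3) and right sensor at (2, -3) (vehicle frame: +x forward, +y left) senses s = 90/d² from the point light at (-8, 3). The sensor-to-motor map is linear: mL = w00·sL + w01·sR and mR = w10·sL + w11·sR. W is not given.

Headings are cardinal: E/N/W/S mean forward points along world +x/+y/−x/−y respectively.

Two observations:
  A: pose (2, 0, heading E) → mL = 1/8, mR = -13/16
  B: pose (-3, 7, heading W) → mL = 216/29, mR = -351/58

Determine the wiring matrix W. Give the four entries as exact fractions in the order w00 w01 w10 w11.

obs A: pose=(2,0,E) → sL=5/8, sR=1/2, mL=1/8, mR=-13/16
obs B: pose=(-3,7,W) → sL=9, sR=45/29, mL=216/29, mR=-351/58
sensor matrix S = [[5/8, 1/2], [9, 45/29]]; det S = -819/232
solve [mL_A; mL_B] = S·[w00; w01] and [mR_A; mR_B] = S·[w10; w11]:
  w00 = 1, w01 = -1, w10 = -1/2, w11 = -1

1 -1 -1/2 -1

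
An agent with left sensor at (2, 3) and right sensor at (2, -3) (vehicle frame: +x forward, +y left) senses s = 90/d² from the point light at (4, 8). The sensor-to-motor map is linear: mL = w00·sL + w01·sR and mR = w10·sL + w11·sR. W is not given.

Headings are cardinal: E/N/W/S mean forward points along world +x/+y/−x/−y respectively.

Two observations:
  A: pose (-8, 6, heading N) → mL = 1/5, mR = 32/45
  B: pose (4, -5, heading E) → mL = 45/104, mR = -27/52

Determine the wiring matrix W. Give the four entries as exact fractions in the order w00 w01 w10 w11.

obs A: pose=(-8,6,N) → sL=2/5, sR=10/9, mL=1/5, mR=32/45
obs B: pose=(4,-5,E) → sL=45/52, sR=9/26, mL=45/104, mR=-27/52
sensor matrix S = [[2/5, 10/9], [45/52, 9/26]]; det S = -107/130
solve [mL_A; mL_B] = S·[w00; w01] and [mR_A; mR_B] = S·[w10; w11]:
  w00 = 1/2, w01 = 0, w10 = -1, w11 = 1

1/2 0 -1 1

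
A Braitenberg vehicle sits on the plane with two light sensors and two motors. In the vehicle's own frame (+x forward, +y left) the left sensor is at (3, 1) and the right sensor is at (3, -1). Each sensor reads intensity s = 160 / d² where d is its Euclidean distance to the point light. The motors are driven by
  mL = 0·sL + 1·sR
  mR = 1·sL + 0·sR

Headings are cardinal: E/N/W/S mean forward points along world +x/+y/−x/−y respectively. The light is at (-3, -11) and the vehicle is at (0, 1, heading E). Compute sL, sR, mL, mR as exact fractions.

32/41 160/157 160/157 32/41

left sensor world pos  = (3, 2); dL² = 205
right sensor world pos = (3, 0); dR² = 157
sL = 160/205 = 32/41
sR = 160/157 = 160/157
mL = 0·sL + 1·sR = 160/157
mR = 1·sL + 0·sR = 32/41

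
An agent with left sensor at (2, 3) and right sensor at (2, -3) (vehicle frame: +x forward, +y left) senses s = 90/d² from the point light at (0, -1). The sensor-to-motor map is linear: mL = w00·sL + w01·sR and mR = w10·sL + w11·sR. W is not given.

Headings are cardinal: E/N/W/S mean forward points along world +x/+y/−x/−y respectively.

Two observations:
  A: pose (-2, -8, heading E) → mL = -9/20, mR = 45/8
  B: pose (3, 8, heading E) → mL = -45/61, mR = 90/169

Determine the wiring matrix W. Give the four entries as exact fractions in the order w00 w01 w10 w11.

0 -1/2 1 0

obs A: pose=(-2,-8,E) → sL=45/8, sR=9/10, mL=-9/20, mR=45/8
obs B: pose=(3,8,E) → sL=90/169, sR=90/61, mL=-45/61, mR=90/169
sensor matrix S = [[45/8, 9/10], [90/169, 90/61]]; det S = 322461/41236
solve [mL_A; mL_B] = S·[w00; w01] and [mR_A; mR_B] = S·[w10; w11]:
  w00 = 0, w01 = -1/2, w10 = 1, w11 = 0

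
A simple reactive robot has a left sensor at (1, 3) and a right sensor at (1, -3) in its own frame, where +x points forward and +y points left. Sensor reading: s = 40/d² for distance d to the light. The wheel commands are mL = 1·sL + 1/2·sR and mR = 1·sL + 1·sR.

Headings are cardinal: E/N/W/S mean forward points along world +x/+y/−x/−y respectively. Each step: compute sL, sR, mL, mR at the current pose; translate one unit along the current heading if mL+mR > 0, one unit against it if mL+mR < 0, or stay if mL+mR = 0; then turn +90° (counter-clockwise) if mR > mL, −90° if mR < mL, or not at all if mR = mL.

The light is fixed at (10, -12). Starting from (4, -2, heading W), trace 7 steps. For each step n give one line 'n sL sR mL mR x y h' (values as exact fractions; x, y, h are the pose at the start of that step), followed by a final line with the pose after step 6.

0 20/49 20/109 2670/5341 3160/5341 4 -2 W
1 40/97 40/181 9180/17557 11120/17557 3 -2 S
2 2/9 5/9 1/2 7/9 3 -3 E
3 40/181 40/109 7980/19729 11600/19729 4 -3 N
4 20/49 20/109 2670/5341 3160/5341 4 -2 W
5 40/97 40/181 9180/17557 11120/17557 3 -2 S
6 2/9 5/9 1/2 7/9 3 -3 E
final 4 -3 N

n=0: pose=(4,-2,W); sL=20/49, sR=20/109; mL=2670/5341, mR=3160/5341; mL+mR=5830/5341 → advance +1; mR−mL=10/109 → turn +1·90°
n=1: pose=(3,-2,S); sL=40/97, sR=40/181; mL=9180/17557, mR=11120/17557; mL+mR=20300/17557 → advance +1; mR−mL=20/181 → turn +1·90°
n=2: pose=(3,-3,E); sL=2/9, sR=5/9; mL=1/2, mR=7/9; mL+mR=23/18 → advance +1; mR−mL=5/18 → turn +1·90°
n=3: pose=(4,-3,N); sL=40/181, sR=40/109; mL=7980/19729, mR=11600/19729; mL+mR=19580/19729 → advance +1; mR−mL=20/109 → turn +1·90°
n=4: pose=(4,-2,W); sL=20/49, sR=20/109; mL=2670/5341, mR=3160/5341; mL+mR=5830/5341 → advance +1; mR−mL=10/109 → turn +1·90°
n=5: pose=(3,-2,S); sL=40/97, sR=40/181; mL=9180/17557, mR=11120/17557; mL+mR=20300/17557 → advance +1; mR−mL=20/181 → turn +1·90°
n=6: pose=(3,-3,E); sL=2/9, sR=5/9; mL=1/2, mR=7/9; mL+mR=23/18 → advance +1; mR−mL=5/18 → turn +1·90°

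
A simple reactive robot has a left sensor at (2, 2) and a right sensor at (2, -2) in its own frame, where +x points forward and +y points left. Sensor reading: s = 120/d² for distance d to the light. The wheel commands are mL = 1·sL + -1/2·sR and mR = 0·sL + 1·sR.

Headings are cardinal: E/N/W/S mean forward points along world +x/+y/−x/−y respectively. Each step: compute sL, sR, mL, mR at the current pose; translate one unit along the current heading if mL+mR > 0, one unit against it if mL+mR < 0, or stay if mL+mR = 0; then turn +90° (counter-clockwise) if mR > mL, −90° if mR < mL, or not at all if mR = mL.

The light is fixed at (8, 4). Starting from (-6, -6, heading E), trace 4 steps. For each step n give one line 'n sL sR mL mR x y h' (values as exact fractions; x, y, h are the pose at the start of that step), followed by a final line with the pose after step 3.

n=0: pose=(-6,-6,E); sL=15/26, sR=5/12; mL=115/312, mR=5/12; mL+mR=245/312 → advance +1; mR−mL=5/104 → turn +1·90°
n=1: pose=(-5,-6,N); sL=120/289, sR=24/37; mL=972/10693, mR=24/37; mL+mR=7908/10693 → advance +1; mR−mL=5964/10693 → turn +1·90°
n=2: pose=(-5,-5,W); sL=60/173, sR=60/137; mL=3030/23701, mR=60/137; mL+mR=13410/23701 → advance +1; mR−mL=7350/23701 → turn +1·90°
n=3: pose=(-6,-5,S); sL=24/53, sR=120/377; mL=5868/19981, mR=120/377; mL+mR=12228/19981 → advance +1; mR−mL=492/19981 → turn +1·90°

0 15/26 5/12 115/312 5/12 -6 -6 E
1 120/289 24/37 972/10693 24/37 -5 -6 N
2 60/173 60/137 3030/23701 60/137 -5 -5 W
3 24/53 120/377 5868/19981 120/377 -6 -5 S
final -6 -6 E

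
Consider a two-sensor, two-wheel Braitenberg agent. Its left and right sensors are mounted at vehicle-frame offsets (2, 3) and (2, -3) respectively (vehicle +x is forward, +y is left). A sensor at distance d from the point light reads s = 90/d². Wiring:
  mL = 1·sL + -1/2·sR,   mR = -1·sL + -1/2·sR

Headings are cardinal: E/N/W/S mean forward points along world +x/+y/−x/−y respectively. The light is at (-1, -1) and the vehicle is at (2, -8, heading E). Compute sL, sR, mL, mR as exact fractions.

left sensor world pos  = (4, -5); dL² = 41
right sensor world pos = (4, -11); dR² = 125
sL = 90/41 = 90/41
sR = 90/125 = 18/25
mL = 1·sL + -1/2·sR = 1881/1025
mR = -1·sL + -1/2·sR = -2619/1025

90/41 18/25 1881/1025 -2619/1025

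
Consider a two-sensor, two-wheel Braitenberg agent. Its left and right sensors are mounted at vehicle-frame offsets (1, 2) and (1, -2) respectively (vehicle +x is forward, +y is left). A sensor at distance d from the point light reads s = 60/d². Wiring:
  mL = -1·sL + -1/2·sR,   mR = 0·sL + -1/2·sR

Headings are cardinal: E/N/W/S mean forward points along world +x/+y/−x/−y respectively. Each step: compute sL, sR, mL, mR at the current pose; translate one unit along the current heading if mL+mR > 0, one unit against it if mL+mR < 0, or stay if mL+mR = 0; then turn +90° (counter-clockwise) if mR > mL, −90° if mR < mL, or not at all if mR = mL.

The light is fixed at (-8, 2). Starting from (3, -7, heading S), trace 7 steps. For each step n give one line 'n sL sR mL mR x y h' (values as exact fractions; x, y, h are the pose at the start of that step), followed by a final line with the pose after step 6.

n=0: pose=(3,-7,S); sL=60/269, sR=60/181; mL=-18930/48689, mR=-30/181; mL+mR=-27000/48689 → advance -1; mR−mL=60/269 → turn +1·90°
n=1: pose=(3,-6,E); sL=1/3, sR=15/61; mL=-167/366, mR=-15/122; mL+mR=-106/183 → advance -1; mR−mL=1/3 → turn +1·90°
n=2: pose=(2,-6,N); sL=60/113, sR=60/193; mL=-14970/21809, mR=-30/193; mL+mR=-18360/21809 → advance -1; mR−mL=60/113 → turn +1·90°
n=3: pose=(2,-7,W); sL=30/101, sR=6/13; mL=-693/1313, mR=-3/13; mL+mR=-996/1313 → advance -1; mR−mL=30/101 → turn +1·90°
n=4: pose=(3,-7,S); sL=60/269, sR=60/181; mL=-18930/48689, mR=-30/181; mL+mR=-27000/48689 → advance -1; mR−mL=60/269 → turn +1·90°
n=5: pose=(3,-6,E); sL=1/3, sR=15/61; mL=-167/366, mR=-15/122; mL+mR=-106/183 → advance -1; mR−mL=1/3 → turn +1·90°
n=6: pose=(2,-6,N); sL=60/113, sR=60/193; mL=-14970/21809, mR=-30/193; mL+mR=-18360/21809 → advance -1; mR−mL=60/113 → turn +1·90°

0 60/269 60/181 -18930/48689 -30/181 3 -7 S
1 1/3 15/61 -167/366 -15/122 3 -6 E
2 60/113 60/193 -14970/21809 -30/193 2 -6 N
3 30/101 6/13 -693/1313 -3/13 2 -7 W
4 60/269 60/181 -18930/48689 -30/181 3 -7 S
5 1/3 15/61 -167/366 -15/122 3 -6 E
6 60/113 60/193 -14970/21809 -30/193 2 -6 N
final 2 -7 W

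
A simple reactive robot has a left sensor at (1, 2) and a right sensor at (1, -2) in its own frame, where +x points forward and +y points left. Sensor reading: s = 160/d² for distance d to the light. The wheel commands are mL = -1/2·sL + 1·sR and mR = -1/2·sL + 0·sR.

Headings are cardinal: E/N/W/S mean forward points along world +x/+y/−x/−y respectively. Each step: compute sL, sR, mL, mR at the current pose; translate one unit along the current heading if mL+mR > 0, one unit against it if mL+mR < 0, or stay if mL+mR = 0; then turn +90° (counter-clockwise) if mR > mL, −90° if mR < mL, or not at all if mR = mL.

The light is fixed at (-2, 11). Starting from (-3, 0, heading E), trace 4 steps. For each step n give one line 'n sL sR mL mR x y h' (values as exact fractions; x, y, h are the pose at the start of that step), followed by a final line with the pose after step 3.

0 160/81 160/169 -560/13689 -80/81 -3 0 E
1 10/9 1 4/9 -5/9 -4 0 S
2 160/153 160/73 18640/11169 -80/153 -4 1 W
3 80/53 80/41 2600/2173 -40/53 -5 1 N
final -5 2 E

n=0: pose=(-3,0,E); sL=160/81, sR=160/169; mL=-560/13689, mR=-80/81; mL+mR=-14080/13689 → advance -1; mR−mL=-160/169 → turn -1·90°
n=1: pose=(-4,0,S); sL=10/9, sR=1; mL=4/9, mR=-5/9; mL+mR=-1/9 → advance -1; mR−mL=-1 → turn -1·90°
n=2: pose=(-4,1,W); sL=160/153, sR=160/73; mL=18640/11169, mR=-80/153; mL+mR=12800/11169 → advance +1; mR−mL=-160/73 → turn -1·90°
n=3: pose=(-5,1,N); sL=80/53, sR=80/41; mL=2600/2173, mR=-40/53; mL+mR=960/2173 → advance +1; mR−mL=-80/41 → turn -1·90°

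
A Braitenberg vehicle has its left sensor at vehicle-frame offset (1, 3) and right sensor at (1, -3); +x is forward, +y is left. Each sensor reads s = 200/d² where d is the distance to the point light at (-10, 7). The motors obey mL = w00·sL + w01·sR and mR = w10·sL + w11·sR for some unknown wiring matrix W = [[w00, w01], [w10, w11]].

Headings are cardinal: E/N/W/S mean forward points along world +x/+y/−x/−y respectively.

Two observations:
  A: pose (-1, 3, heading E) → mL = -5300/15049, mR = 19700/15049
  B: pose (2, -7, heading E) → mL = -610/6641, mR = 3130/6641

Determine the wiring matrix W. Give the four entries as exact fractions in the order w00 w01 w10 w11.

1/2 -1 1 -1/2

obs A: pose=(-1,3,E) → sL=200/101, sR=200/149, mL=-5300/15049, mR=19700/15049
obs B: pose=(2,-7,E) → sL=20/29, sR=100/229, mL=-610/6641, mR=3130/6641
sensor matrix S = [[200/101, 200/149], [20/29, 100/229]]; det S = -6096000/99940409
solve [mL_A; mL_B] = S·[w00; w01] and [mR_A; mR_B] = S·[w10; w11]:
  w00 = 1/2, w01 = -1, w10 = 1, w11 = -1/2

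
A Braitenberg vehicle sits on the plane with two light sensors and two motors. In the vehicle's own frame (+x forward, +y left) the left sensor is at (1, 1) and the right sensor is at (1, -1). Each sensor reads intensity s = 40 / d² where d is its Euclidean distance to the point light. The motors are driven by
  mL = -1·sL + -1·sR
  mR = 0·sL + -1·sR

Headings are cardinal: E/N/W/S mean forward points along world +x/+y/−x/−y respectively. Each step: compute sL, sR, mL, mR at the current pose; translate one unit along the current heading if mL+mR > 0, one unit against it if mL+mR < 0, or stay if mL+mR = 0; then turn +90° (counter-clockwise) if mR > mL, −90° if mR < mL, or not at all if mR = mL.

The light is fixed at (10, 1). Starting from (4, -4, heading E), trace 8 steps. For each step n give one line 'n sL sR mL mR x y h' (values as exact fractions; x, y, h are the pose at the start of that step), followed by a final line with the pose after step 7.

n=0: pose=(4,-4,E); sL=40/41, sR=40/61; mL=-4080/2501, mR=-40/61; mL+mR=-5720/2501 → advance -1; mR−mL=40/41 → turn +1·90°
n=1: pose=(3,-4,N); sL=1/2, sR=10/13; mL=-33/26, mR=-10/13; mL+mR=-53/26 → advance -1; mR−mL=1/2 → turn +1·90°
n=2: pose=(3,-5,W); sL=40/113, sR=40/89; mL=-8080/10057, mR=-40/89; mL+mR=-12600/10057 → advance -1; mR−mL=40/113 → turn +1·90°
n=3: pose=(4,-5,S); sL=20/37, sR=20/49; mL=-1720/1813, mR=-20/49; mL+mR=-2460/1813 → advance -1; mR−mL=20/37 → turn +1·90°
n=4: pose=(4,-4,E); sL=40/41, sR=40/61; mL=-4080/2501, mR=-40/61; mL+mR=-5720/2501 → advance -1; mR−mL=40/41 → turn +1·90°
n=5: pose=(3,-4,N); sL=1/2, sR=10/13; mL=-33/26, mR=-10/13; mL+mR=-53/26 → advance -1; mR−mL=1/2 → turn +1·90°
n=6: pose=(3,-5,W); sL=40/113, sR=40/89; mL=-8080/10057, mR=-40/89; mL+mR=-12600/10057 → advance -1; mR−mL=40/113 → turn +1·90°
n=7: pose=(4,-5,S); sL=20/37, sR=20/49; mL=-1720/1813, mR=-20/49; mL+mR=-2460/1813 → advance -1; mR−mL=20/37 → turn +1·90°

0 40/41 40/61 -4080/2501 -40/61 4 -4 E
1 1/2 10/13 -33/26 -10/13 3 -4 N
2 40/113 40/89 -8080/10057 -40/89 3 -5 W
3 20/37 20/49 -1720/1813 -20/49 4 -5 S
4 40/41 40/61 -4080/2501 -40/61 4 -4 E
5 1/2 10/13 -33/26 -10/13 3 -4 N
6 40/113 40/89 -8080/10057 -40/89 3 -5 W
7 20/37 20/49 -1720/1813 -20/49 4 -5 S
final 4 -4 E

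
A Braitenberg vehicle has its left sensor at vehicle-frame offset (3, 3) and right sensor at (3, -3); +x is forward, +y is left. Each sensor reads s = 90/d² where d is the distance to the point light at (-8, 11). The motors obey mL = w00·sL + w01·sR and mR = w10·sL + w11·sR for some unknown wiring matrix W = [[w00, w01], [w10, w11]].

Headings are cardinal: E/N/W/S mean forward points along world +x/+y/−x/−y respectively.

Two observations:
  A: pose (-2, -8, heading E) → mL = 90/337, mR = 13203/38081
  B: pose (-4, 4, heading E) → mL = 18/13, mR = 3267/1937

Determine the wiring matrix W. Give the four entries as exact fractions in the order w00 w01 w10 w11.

1 0 1 1/2

obs A: pose=(-2,-8,E) → sL=90/337, sR=18/113, mL=90/337, mR=13203/38081
obs B: pose=(-4,4,E) → sL=18/13, sR=90/149, mL=18/13, mR=3267/1937
sensor matrix S = [[90/337, 18/113], [18/13, 90/149]]; det S = -4370112/73762897
solve [mL_A; mL_B] = S·[w00; w01] and [mR_A; mR_B] = S·[w10; w11]:
  w00 = 1, w01 = 0, w10 = 1, w11 = 1/2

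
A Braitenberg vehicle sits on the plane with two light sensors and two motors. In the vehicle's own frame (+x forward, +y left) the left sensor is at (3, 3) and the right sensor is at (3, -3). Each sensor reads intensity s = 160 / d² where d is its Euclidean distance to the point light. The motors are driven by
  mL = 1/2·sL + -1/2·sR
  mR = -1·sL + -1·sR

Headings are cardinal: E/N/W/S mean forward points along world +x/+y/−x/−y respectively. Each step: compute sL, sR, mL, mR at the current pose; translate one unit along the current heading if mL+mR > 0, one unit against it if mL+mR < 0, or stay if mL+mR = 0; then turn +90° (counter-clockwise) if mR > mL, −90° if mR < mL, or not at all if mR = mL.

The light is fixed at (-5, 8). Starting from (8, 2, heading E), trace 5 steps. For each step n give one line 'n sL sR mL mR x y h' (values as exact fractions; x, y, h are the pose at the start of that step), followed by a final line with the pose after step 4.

0 32/53 160/337 1152/17861 -19264/17861 8 2 E
1 80/153 80/81 -320/1377 -2080/1377 7 2 S
2 32/29 32/17 -192/493 -1472/493 7 3 W
3 20/13 8/13 6/13 -28/13 8 3 N
4 32/53 160/337 1152/17861 -19264/17861 8 2 E
final 7 2 S

n=0: pose=(8,2,E); sL=32/53, sR=160/337; mL=1152/17861, mR=-19264/17861; mL+mR=-18112/17861 → advance -1; mR−mL=-20416/17861 → turn -1·90°
n=1: pose=(7,2,S); sL=80/153, sR=80/81; mL=-320/1377, mR=-2080/1377; mL+mR=-800/459 → advance -1; mR−mL=-1760/1377 → turn -1·90°
n=2: pose=(7,3,W); sL=32/29, sR=32/17; mL=-192/493, mR=-1472/493; mL+mR=-1664/493 → advance -1; mR−mL=-1280/493 → turn -1·90°
n=3: pose=(8,3,N); sL=20/13, sR=8/13; mL=6/13, mR=-28/13; mL+mR=-22/13 → advance -1; mR−mL=-34/13 → turn -1·90°
n=4: pose=(8,2,E); sL=32/53, sR=160/337; mL=1152/17861, mR=-19264/17861; mL+mR=-18112/17861 → advance -1; mR−mL=-20416/17861 → turn -1·90°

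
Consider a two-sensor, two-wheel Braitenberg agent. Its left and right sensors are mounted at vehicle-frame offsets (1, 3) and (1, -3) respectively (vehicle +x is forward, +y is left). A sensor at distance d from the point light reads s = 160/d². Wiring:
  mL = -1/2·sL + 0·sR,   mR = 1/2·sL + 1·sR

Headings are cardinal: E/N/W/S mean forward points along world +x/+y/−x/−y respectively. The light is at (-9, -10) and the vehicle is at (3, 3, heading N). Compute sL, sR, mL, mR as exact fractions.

160/277 160/421 -80/277 78000/116617

left sensor world pos  = (0, 4); dL² = 277
right sensor world pos = (6, 4); dR² = 421
sL = 160/277 = 160/277
sR = 160/421 = 160/421
mL = -1/2·sL + 0·sR = -80/277
mR = 1/2·sL + 1·sR = 78000/116617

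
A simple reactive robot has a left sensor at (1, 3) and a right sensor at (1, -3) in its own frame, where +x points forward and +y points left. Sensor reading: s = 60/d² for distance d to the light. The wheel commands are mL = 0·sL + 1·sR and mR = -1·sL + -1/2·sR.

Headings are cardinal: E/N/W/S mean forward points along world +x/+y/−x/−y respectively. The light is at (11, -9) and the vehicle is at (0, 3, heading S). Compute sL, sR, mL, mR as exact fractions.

left sensor world pos  = (3, 2); dL² = 185
right sensor world pos = (-3, 2); dR² = 317
sL = 60/185 = 12/37
sR = 60/317 = 60/317
mL = 0·sL + 1·sR = 60/317
mR = -1·sL + -1/2·sR = -4914/11729

12/37 60/317 60/317 -4914/11729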